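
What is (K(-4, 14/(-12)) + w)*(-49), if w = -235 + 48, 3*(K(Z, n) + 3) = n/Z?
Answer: 669977/72 ≈ 9305.2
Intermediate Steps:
K(Z, n) = -3 + n/(3*Z) (K(Z, n) = -3 + (n/Z)/3 = -3 + n/(3*Z))
w = -187
(K(-4, 14/(-12)) + w)*(-49) = ((-3 + (1/3)*(14/(-12))/(-4)) - 187)*(-49) = ((-3 + (1/3)*(14*(-1/12))*(-1/4)) - 187)*(-49) = ((-3 + (1/3)*(-7/6)*(-1/4)) - 187)*(-49) = ((-3 + 7/72) - 187)*(-49) = (-209/72 - 187)*(-49) = -13673/72*(-49) = 669977/72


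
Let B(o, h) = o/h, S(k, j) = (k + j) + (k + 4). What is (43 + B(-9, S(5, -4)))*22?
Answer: 4631/5 ≈ 926.20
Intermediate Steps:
S(k, j) = 4 + j + 2*k (S(k, j) = (j + k) + (4 + k) = 4 + j + 2*k)
(43 + B(-9, S(5, -4)))*22 = (43 - 9/(4 - 4 + 2*5))*22 = (43 - 9/(4 - 4 + 10))*22 = (43 - 9/10)*22 = (421/10)*22 = 4631/5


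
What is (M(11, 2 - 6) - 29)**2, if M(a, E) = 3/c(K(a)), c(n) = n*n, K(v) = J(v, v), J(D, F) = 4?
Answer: 212521/256 ≈ 830.16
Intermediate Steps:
K(v) = 4
c(n) = n**2
M(a, E) = 3/16 (M(a, E) = 3/(4**2) = 3/16)
(M(11, 2 - 6) - 29)**2 = (3/16 - 29)**2 = (-461/16)**2 = 212521/256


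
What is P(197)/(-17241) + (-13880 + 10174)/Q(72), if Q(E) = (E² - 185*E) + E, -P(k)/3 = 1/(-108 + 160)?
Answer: 19777213/43033536 ≈ 0.45958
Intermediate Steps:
P(k) = -3/52 (P(k) = -3/(-108 + 160) = -3/52)
Q(E) = E² - 184*E
P(197)/(-17241) + (-13880 + 10174)/Q(72) = -3/52/(-17241) + (-13880 + 10174)/((72*(-184 + 72))) = -3/52*(-1/17241) - 3706/(72*(-112)) = 1/298844 - 3706/(-8064) = 1/298844 - 3706*(-1/8064) = 1/298844 + 1853/4032 = 19777213/43033536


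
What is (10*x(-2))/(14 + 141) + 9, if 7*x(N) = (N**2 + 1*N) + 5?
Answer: 281/31 ≈ 9.0645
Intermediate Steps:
x(N) = 5/7 + N/7 + N**2/7 (x(N) = ((N**2 + 1*N) + 5)/7 = ((N**2 + N) + 5)/7 = ((N + N**2) + 5)/7 = (5 + N + N**2)/7 = 5/7 + N/7 + N**2/7)
(10*x(-2))/(14 + 141) + 9 = (10*(5/7 + (1/7)*(-2) + (1/7)*(-2)**2))/(14 + 141) + 9 = (10*(5/7 - 2/7 + (1/7)*4))/155 + 9 = (10*(5/7 - 2/7 + 4/7))/155 + 9 = (10*1)/155 + 9 = (1/155)*10 + 9 = 2/31 + 9 = 281/31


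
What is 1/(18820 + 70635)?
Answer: 1/89455 ≈ 1.1179e-5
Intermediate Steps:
1/(18820 + 70635) = 1/89455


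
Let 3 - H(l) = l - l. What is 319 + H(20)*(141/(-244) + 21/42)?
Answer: 77779/244 ≈ 318.77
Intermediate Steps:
H(l) = 3 (H(l) = 3 - (l - l) = 3 - 1*0 = 3 + 0 = 3)
319 + H(20)*(141/(-244) + 21/42) = 319 + 3*(141/(-244) + 21/42) = 319 + 3*(141*(-1/244) + 21*(1/42)) = 319 + 3*(-141/244 + ½) = 319 + 3*(-19/244) = 319 - 57/244 = 77779/244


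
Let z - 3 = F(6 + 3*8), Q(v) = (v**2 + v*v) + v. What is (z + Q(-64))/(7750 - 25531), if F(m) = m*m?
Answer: -9031/17781 ≈ -0.50790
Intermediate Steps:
Q(v) = v + 2*v**2 (Q(v) = (v**2 + v**2) + v = 2*v**2 + v = v + 2*v**2)
F(m) = m**2
z = 903 (z = 3 + (6 + 3*8)**2 = 3 + (6 + 24)**2 = 3 + 30**2 = 3 + 900 = 903)
(z + Q(-64))/(7750 - 25531) = (903 - 64*(1 + 2*(-64)))/(7750 - 25531) = (903 - 64*(1 - 128))/(-17781) = (903 - 64*(-127))*(-1/17781) = (903 + 8128)*(-1/17781) = 9031*(-1/17781) = -9031/17781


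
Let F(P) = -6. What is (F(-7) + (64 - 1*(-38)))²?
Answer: 9216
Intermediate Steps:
(F(-7) + (64 - 1*(-38)))² = (-6 + (64 - 1*(-38)))² = (-6 + (64 + 38))² = (-6 + 102)² = 96² = 9216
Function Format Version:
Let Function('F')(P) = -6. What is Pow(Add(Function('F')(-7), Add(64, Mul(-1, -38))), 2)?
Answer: 9216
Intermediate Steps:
Pow(Add(Function('F')(-7), Add(64, Mul(-1, -38))), 2) = Pow(Add(-6, Add(64, Mul(-1, -38))), 2) = Pow(Add(-6, Add(64, 38)), 2) = Pow(Add(-6, 102), 2) = Pow(96, 2) = 9216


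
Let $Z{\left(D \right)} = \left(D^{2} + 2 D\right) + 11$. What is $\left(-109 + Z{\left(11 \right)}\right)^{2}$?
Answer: $2025$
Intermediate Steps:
$Z{\left(D \right)} = 11 + D^{2} + 2 D$
$\left(-109 + Z{\left(11 \right)}\right)^{2} = \left(-109 + \left(11 + 11^{2} + 2 \cdot 11\right)\right)^{2} = \left(-109 + \left(11 + 121 + 22\right)\right)^{2} = \left(-109 + 154\right)^{2} = 45^{2} = 2025$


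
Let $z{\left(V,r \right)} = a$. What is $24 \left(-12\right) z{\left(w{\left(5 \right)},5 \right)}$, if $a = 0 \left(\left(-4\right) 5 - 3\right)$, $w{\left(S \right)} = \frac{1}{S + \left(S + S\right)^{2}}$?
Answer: $0$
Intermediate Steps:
$w{\left(S \right)} = \frac{1}{S + 4 S^{2}}$ ($w{\left(S \right)} = \frac{1}{S + \left(2 S\right)^{2}} = \frac{1}{S + 4 S^{2}}$)
$a = 0$ ($a = 0 \left(-20 - 3\right) = 0 \left(-23\right) = 0$)
$z{\left(V,r \right)} = 0$
$24 \left(-12\right) z{\left(w{\left(5 \right)},5 \right)} = 24 \left(-12\right) 0 = \left(-288\right) 0 = 0$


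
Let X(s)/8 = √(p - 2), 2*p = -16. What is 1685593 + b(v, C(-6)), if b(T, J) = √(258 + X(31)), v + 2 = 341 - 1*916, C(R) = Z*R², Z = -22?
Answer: 1685593 + √(258 + 8*I*√10) ≈ 1.6856e+6 + 0.78656*I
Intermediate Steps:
p = -8 (p = (½)*(-16) = -8)
X(s) = 8*I*√10 (X(s) = 8*√(-8 - 2) = 8*√(-10) = 8*(I*√10) = 8*I*√10)
C(R) = -22*R²
v = -577 (v = -2 + (341 - 1*916) = -2 + (341 - 916) = -2 - 575 = -577)
b(T, J) = √(258 + 8*I*√10)
1685593 + b(v, C(-6)) = 1685593 + √(258 + 8*I*√10)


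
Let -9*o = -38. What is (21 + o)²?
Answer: 51529/81 ≈ 636.16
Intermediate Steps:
o = 38/9 (o = -⅑*(-38) = 38/9 ≈ 4.2222)
(21 + o)² = (21 + 38/9)² = (227/9)² = 51529/81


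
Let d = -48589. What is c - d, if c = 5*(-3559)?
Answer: 30794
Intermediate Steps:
c = -17795
c - d = -17795 - 1*(-48589) = -17795 + 48589 = 30794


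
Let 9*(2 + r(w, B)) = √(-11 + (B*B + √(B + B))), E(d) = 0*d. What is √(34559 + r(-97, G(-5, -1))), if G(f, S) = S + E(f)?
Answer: √(311013 + √(-10 + I*√2))/3 ≈ 185.9 + 0.00094741*I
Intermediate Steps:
E(d) = 0
G(f, S) = S (G(f, S) = S + 0 = S)
r(w, B) = -2 + √(-11 + B² + √2*√B)/9 (r(w, B) = -2 + √(-11 + (B*B + √(B + B)))/9 = -2 + √(-11 + (B² + √(2*B)))/9 = -2 + √(-11 + (B² + √2*√B))/9 = -2 + √(-11 + B² + √2*√B)/9)
√(34559 + r(-97, G(-5, -1))) = √(34559 + (-2 + √(-11 + (-1)² + √2*√(-1))/9)) = √(34559 + (-2 + √(-11 + 1 + √2*I)/9)) = √(34559 + (-2 + √(-11 + 1 + I*√2)/9)) = √(34559 + (-2 + √(-10 + I*√2)/9)) = √(34557 + √(-10 + I*√2)/9)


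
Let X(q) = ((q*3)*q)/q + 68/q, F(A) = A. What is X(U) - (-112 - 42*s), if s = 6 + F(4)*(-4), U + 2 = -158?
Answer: -31537/40 ≈ -788.42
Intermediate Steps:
U = -160 (U = -2 - 158 = -160)
s = -10 (s = 6 + 4*(-4) = 6 - 16 = -10)
X(q) = 3*q + 68/q (X(q) = ((3*q)*q)/q + 68/q = (3*q²)/q + 68/q = 3*q + 68/q)
X(U) - (-112 - 42*s) = (3*(-160) + 68/(-160)) - (-112 - 42*(-10)) = (-480 + 68*(-1/160)) - (-112 + 420) = (-480 - 17/40) - 1*308 = -19217/40 - 308 = -31537/40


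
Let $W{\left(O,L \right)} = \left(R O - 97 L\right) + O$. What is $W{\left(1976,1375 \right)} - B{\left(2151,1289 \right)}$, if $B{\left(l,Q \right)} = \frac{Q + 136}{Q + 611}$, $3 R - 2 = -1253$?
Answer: $- \frac{3821567}{4} \approx -9.5539 \cdot 10^{5}$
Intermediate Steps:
$R = -417$ ($R = \frac{2}{3} + \frac{1}{3} \left(-1253\right) = \frac{2}{3} - \frac{1253}{3} = -417$)
$B{\left(l,Q \right)} = \frac{136 + Q}{611 + Q}$
$W{\left(O,L \right)} = - 416 O - 97 L$ ($W{\left(O,L \right)} = \left(- 417 O - 97 L\right) + O = - 416 O - 97 L$)
$W{\left(1976,1375 \right)} - B{\left(2151,1289 \right)} = \left(\left(-416\right) 1976 - 133375\right) - \frac{136 + 1289}{611 + 1289} = \left(-822016 - 133375\right) - \frac{1}{1900} \cdot 1425 = -955391 - \frac{1}{1900} \cdot 1425 = -955391 - \frac{3}{4} = - \frac{3821567}{4}$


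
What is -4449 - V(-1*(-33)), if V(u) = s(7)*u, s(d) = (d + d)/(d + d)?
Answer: -4482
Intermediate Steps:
s(d) = 1 (s(d) = (2*d)/((2*d)) = (2*d)*(1/(2*d)) = 1)
V(u) = u (V(u) = 1*u = u)
-4449 - V(-1*(-33)) = -4449 - (-1)*(-33) = -4449 - 1*33 = -4449 - 33 = -4482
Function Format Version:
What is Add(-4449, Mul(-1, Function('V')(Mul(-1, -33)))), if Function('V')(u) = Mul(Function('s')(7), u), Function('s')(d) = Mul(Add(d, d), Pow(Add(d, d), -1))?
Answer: -4482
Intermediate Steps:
Function('s')(d) = 1 (Function('s')(d) = Mul(Mul(2, d), Pow(Mul(2, d), -1)) = Mul(Mul(2, d), Mul(Rational(1, 2), Pow(d, -1))) = 1)
Function('V')(u) = u (Function('V')(u) = Mul(1, u) = u)
Add(-4449, Mul(-1, Function('V')(Mul(-1, -33)))) = Add(-4449, Mul(-1, Mul(-1, -33))) = Add(-4449, Mul(-1, 33)) = Add(-4449, -33) = -4482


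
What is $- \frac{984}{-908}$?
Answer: $\frac{246}{227} \approx 1.0837$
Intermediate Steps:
$- \frac{984}{-908} = - \frac{984 \left(-1\right)}{908} = \left(-1\right) \left(- \frac{246}{227}\right) = \frac{246}{227}$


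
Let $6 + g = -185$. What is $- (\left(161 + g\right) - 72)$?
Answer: $102$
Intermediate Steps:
$g = -191$ ($g = -6 - 185 = -191$)
$- (\left(161 + g\right) - 72) = - (\left(161 - 191\right) - 72) = - (-30 - 72) = \left(-1\right) \left(-102\right) = 102$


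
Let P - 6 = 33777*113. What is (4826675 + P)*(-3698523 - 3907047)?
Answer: -65738607394740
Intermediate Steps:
P = 3816807 (P = 6 + 33777*113 = 6 + 3816801 = 3816807)
(4826675 + P)*(-3698523 - 3907047) = (4826675 + 3816807)*(-3698523 - 3907047) = 8643482*(-7605570) = -65738607394740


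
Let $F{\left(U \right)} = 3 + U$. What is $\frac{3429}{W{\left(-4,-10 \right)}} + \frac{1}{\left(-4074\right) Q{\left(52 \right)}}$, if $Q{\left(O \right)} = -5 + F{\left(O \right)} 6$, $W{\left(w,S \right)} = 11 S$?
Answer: $- \frac{227008378}{7282275} \approx -31.173$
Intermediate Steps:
$Q{\left(O \right)} = 13 + 6 O$ ($Q{\left(O \right)} = -5 + \left(3 + O\right) 6 = -5 + \left(18 + 6 O\right) = 13 + 6 O$)
$\frac{3429}{W{\left(-4,-10 \right)}} + \frac{1}{\left(-4074\right) Q{\left(52 \right)}} = \frac{3429}{11 \left(-10\right)} + \frac{1}{\left(-4074\right) \left(13 + 6 \cdot 52\right)} = \frac{3429}{-110} - \frac{1}{4074 \left(13 + 312\right)} = 3429 \left(- \frac{1}{110}\right) - \frac{1}{4074 \cdot 325} = - \frac{3429}{110} - \frac{1}{1324050} = - \frac{227008378}{7282275}$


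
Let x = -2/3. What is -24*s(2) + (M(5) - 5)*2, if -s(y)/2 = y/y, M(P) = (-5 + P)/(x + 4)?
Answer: 38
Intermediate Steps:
x = -⅔ (x = -2*⅓ = -⅔ ≈ -0.66667)
M(P) = -3/2 + 3*P/10 (M(P) = (-5 + P)/(-⅔ + 4) = (-5 + P)/(10/3) = (-5 + P)*(3/10) = -3/2 + 3*P/10)
s(y) = -2 (s(y) = -2*y/y = -2*1 = -2)
-24*s(2) + (M(5) - 5)*2 = -24*(-2) + ((-3/2 + (3/10)*5) - 5)*2 = 48 + ((-3/2 + 3/2) - 5)*2 = 48 + (0 - 5)*2 = 48 - 5*2 = 48 - 10 = 38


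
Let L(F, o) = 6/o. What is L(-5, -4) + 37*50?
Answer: 3697/2 ≈ 1848.5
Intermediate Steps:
L(-5, -4) + 37*50 = 6/(-4) + 37*50 = 6*(-¼) + 1850 = -3/2 + 1850 = 3697/2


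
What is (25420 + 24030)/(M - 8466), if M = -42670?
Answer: -24725/25568 ≈ -0.96703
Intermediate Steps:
(25420 + 24030)/(M - 8466) = (25420 + 24030)/(-42670 - 8466) = 49450/(-51136) = 49450*(-1/51136) = -24725/25568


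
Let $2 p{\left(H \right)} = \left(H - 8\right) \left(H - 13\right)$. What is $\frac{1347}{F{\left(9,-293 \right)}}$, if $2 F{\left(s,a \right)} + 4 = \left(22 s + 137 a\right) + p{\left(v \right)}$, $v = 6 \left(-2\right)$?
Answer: $- \frac{2694}{39697} \approx -0.067864$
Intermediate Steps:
$v = -12$
$p{\left(H \right)} = \frac{\left(-13 + H\right) \left(-8 + H\right)}{2}$ ($p{\left(H \right)} = \frac{\left(H - 8\right) \left(H - 13\right)}{2} = \frac{\left(-8 + H\right) \left(-13 + H\right)}{2} = \frac{\left(-13 + H\right) \left(-8 + H\right)}{2}$)
$F{\left(s,a \right)} = 123 + 11 s + \frac{137 a}{2}$ ($F{\left(s,a \right)} = -2 + \frac{\left(22 s + 137 a\right) + \left(52 + \frac{\left(-12\right)^{2}}{2} - -126\right)}{2} = -2 + \frac{\left(22 s + 137 a\right) + \left(52 + \frac{1}{2} \cdot 144 + 126\right)}{2} = -2 + \frac{\left(22 s + 137 a\right) + \left(52 + 72 + 126\right)}{2} = -2 + \frac{\left(22 s + 137 a\right) + 250}{2} = -2 + \frac{250 + 22 s + 137 a}{2} = -2 + \left(125 + 11 s + \frac{137 a}{2}\right) = 123 + 11 s + \frac{137 a}{2}$)
$\frac{1347}{F{\left(9,-293 \right)}} = \frac{1347}{123 + 11 \cdot 9 + \frac{137}{2} \left(-293\right)} = \frac{1347}{123 + 99 - \frac{40141}{2}} = \frac{1347}{- \frac{39697}{2}} = 1347 \left(- \frac{2}{39697}\right) = - \frac{2694}{39697}$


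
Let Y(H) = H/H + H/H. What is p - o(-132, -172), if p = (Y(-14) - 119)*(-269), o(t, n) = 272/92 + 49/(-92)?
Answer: 2895293/92 ≈ 31471.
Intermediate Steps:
Y(H) = 2 (Y(H) = 1 + 1 = 2)
o(t, n) = 223/92 (o(t, n) = 272*(1/92) + 49*(-1/92) = 68/23 - 49/92 = 223/92)
p = 31473 (p = (2 - 119)*(-269) = -117*(-269) = 31473)
p - o(-132, -172) = 31473 - 1*223/92 = 31473 - 223/92 = 2895293/92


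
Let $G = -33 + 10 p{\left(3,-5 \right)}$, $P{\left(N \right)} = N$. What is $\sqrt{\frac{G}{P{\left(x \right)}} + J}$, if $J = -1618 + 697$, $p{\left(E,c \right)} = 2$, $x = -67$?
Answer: $\frac{i \sqrt{4133498}}{67} \approx 30.345 i$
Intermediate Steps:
$G = -13$ ($G = -33 + 10 \cdot 2 = -33 + 20 = -13$)
$J = -921$
$\sqrt{\frac{G}{P{\left(x \right)}} + J} = \sqrt{- \frac{13}{-67} - 921} = \sqrt{\left(-13\right) \left(- \frac{1}{67}\right) - 921} = \sqrt{\frac{13}{67} - 921} = \sqrt{- \frac{61694}{67}} = \frac{i \sqrt{4133498}}{67}$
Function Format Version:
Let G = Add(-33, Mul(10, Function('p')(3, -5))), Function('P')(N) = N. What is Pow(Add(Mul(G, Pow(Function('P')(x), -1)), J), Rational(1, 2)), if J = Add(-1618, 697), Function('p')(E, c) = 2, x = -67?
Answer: Mul(Rational(1, 67), I, Pow(4133498, Rational(1, 2))) ≈ Mul(30.345, I)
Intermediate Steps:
G = -13 (G = Add(-33, Mul(10, 2)) = Add(-33, 20) = -13)
J = -921
Pow(Add(Mul(G, Pow(Function('P')(x), -1)), J), Rational(1, 2)) = Pow(Add(Mul(-13, Pow(-67, -1)), -921), Rational(1, 2)) = Pow(Add(Mul(-13, Rational(-1, 67)), -921), Rational(1, 2)) = Pow(Add(Rational(13, 67), -921), Rational(1, 2)) = Pow(Rational(-61694, 67), Rational(1, 2)) = Mul(Rational(1, 67), I, Pow(4133498, Rational(1, 2)))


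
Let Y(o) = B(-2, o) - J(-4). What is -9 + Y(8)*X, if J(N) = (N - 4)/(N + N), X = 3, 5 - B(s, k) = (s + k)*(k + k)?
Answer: -285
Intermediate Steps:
B(s, k) = 5 - 2*k*(k + s) (B(s, k) = 5 - (s + k)*(k + k) = 5 - (k + s)*2*k = 5 - 2*k*(k + s))
J(N) = (-4 + N)/(2*N) (J(N) = (-4 + N)/((2*N)) = (-4 + N)*(1/(2*N)) = (-4 + N)/(2*N))
Y(o) = 4 - 2*o² + 4*o (Y(o) = (5 - 2*o² - 2*o*(-2)) - (-4 - 4)/(2*(-4)) = (5 - 2*o² + 4*o) - (-1)*(-8)/(2*4) = (5 - 2*o² + 4*o) - 1*1 = (5 - 2*o² + 4*o) - 1 = 4 - 2*o² + 4*o)
-9 + Y(8)*X = -9 + (4 - 2*8² + 4*8)*3 = -9 + (4 - 2*64 + 32)*3 = -9 + (4 - 128 + 32)*3 = -9 - 92*3 = -9 - 276 = -285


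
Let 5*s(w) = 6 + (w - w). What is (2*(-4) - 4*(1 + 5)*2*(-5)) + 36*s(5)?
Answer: 1376/5 ≈ 275.20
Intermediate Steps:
s(w) = 6/5 (s(w) = (6 + (w - w))/5 = (6 + 0)/5 = (⅕)*6 = 6/5)
(2*(-4) - 4*(1 + 5)*2*(-5)) + 36*s(5) = (2*(-4) - 4*(1 + 5)*2*(-5)) + 36*(6/5) = (-8 - 24*2*(-5)) + 216/5 = (-8 - 4*12*(-5)) + 216/5 = (-8 - 48*(-5)) + 216/5 = (-8 + 240) + 216/5 = 232 + 216/5 = 1376/5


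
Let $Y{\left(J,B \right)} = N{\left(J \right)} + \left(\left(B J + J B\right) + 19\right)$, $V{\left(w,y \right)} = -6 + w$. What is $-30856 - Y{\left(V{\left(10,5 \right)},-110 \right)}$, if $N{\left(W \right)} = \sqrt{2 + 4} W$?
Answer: $-29995 - 4 \sqrt{6} \approx -30005.0$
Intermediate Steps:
$N{\left(W \right)} = W \sqrt{6}$ ($N{\left(W \right)} = \sqrt{6} W = W \sqrt{6}$)
$Y{\left(J,B \right)} = 19 + J \sqrt{6} + 2 B J$ ($Y{\left(J,B \right)} = J \sqrt{6} + \left(\left(B J + J B\right) + 19\right) = J \sqrt{6} + \left(\left(B J + B J\right) + 19\right) = J \sqrt{6} + \left(2 B J + 19\right) = J \sqrt{6} + \left(19 + 2 B J\right) = 19 + J \sqrt{6} + 2 B J$)
$-30856 - Y{\left(V{\left(10,5 \right)},-110 \right)} = -30856 - \left(19 + \left(-6 + 10\right) \sqrt{6} + 2 \left(-110\right) \left(-6 + 10\right)\right) = -30856 - \left(19 + 4 \sqrt{6} + 2 \left(-110\right) 4\right) = -30856 - \left(19 + 4 \sqrt{6} - 880\right) = -30856 - \left(-861 + 4 \sqrt{6}\right) = -30856 + \left(861 - 4 \sqrt{6}\right) = -29995 - 4 \sqrt{6}$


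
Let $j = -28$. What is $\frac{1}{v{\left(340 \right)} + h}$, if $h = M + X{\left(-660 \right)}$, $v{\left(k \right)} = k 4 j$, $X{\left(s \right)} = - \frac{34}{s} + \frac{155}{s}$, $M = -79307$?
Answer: $- \frac{60}{7043231} \approx -8.5188 \cdot 10^{-6}$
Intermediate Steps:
$X{\left(s \right)} = \frac{121}{s}$
$v{\left(k \right)} = - 112 k$ ($v{\left(k \right)} = k 4 \left(-28\right) = 4 k \left(-28\right) = - 112 k$)
$h = - \frac{4758431}{60}$ ($h = -79307 + \frac{121}{-660} = -79307 + 121 \left(- \frac{1}{660}\right) = -79307 - \frac{11}{60} = - \frac{4758431}{60} \approx -79307.0$)
$\frac{1}{v{\left(340 \right)} + h} = \frac{1}{\left(-112\right) 340 - \frac{4758431}{60}} = \frac{1}{-38080 - \frac{4758431}{60}} = \frac{1}{- \frac{7043231}{60}} = - \frac{60}{7043231}$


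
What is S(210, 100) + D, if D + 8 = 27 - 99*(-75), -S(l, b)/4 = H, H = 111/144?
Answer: 89291/12 ≈ 7440.9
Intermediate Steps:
H = 37/48 (H = 111*(1/144) = 37/48 ≈ 0.77083)
S(l, b) = -37/12 (S(l, b) = -4*37/48 = -37/12)
D = 7444 (D = -8 + (27 - 99*(-75)) = -8 + (27 + 7425) = -8 + 7452 = 7444)
S(210, 100) + D = -37/12 + 7444 = 89291/12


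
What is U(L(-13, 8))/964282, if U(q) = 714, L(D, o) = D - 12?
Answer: 357/482141 ≈ 0.00074045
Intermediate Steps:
L(D, o) = -12 + D
U(L(-13, 8))/964282 = 714/964282 = 714*(1/964282) = 357/482141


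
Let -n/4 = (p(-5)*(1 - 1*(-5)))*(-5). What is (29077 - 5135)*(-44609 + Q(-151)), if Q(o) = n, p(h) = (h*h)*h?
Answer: -1427158678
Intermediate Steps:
p(h) = h³ (p(h) = h²*h = h³)
n = -15000 (n = -4*(-5)³*(1 - 1*(-5))*(-5) = -4*(-125*(1 + 5))*(-5) = -4*(-125*6)*(-5) = -(-3000)*(-5) = -4*3750 = -15000)
Q(o) = -15000
(29077 - 5135)*(-44609 + Q(-151)) = (29077 - 5135)*(-44609 - 15000) = 23942*(-59609) = -1427158678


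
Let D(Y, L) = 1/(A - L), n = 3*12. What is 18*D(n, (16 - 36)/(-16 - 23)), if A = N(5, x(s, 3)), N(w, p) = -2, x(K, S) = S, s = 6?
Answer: -351/49 ≈ -7.1633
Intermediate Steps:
n = 36
A = -2
D(Y, L) = 1/(-2 - L)
18*D(n, (16 - 36)/(-16 - 23)) = 18*(-1/(2 + (16 - 36)/(-16 - 23))) = 18*(-1/(2 - 20/(-39))) = 18*(-1/(2 - 20*(-1/39))) = 18*(-1/(2 + 20/39)) = 18*(-1/98/39) = 18*(-1*39/98) = 18*(-39/98) = -351/49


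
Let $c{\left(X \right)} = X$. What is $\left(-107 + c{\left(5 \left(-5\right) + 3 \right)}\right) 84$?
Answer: $-10836$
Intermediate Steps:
$\left(-107 + c{\left(5 \left(-5\right) + 3 \right)}\right) 84 = \left(-107 + \left(5 \left(-5\right) + 3\right)\right) 84 = \left(-107 + \left(-25 + 3\right)\right) 84 = \left(-107 - 22\right) 84 = \left(-129\right) 84 = -10836$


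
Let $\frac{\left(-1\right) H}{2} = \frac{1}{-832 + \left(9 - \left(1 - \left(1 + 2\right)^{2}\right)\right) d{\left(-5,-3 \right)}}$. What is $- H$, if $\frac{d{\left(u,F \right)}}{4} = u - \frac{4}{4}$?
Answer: $- \frac{1}{620} \approx -0.0016129$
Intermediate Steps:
$d{\left(u,F \right)} = -4 + 4 u$ ($d{\left(u,F \right)} = 4 \left(u - \frac{4}{4}\right) = 4 \left(u - 1\right) = 4 \left(-1 + u\right) = -4 + 4 u$)
$H = \frac{1}{620}$ ($H = - \frac{2}{-832 + \left(9 - \left(1 - \left(1 + 2\right)^{2}\right)\right) \left(-4 + 4 \left(-5\right)\right)} = - \frac{2}{-832 + \left(9 - \left(1 - 3^{2}\right)\right) \left(-4 - 20\right)} = - \frac{2}{-832 + \left(9 + \left(9 - 1\right)\right) \left(-24\right)} = - \frac{2}{-832 + \left(9 + 8\right) \left(-24\right)} = - \frac{2}{-832 + 17 \left(-24\right)} = - \frac{2}{-832 - 408} = - \frac{2}{-1240} = \left(-2\right) \left(- \frac{1}{1240}\right) = \frac{1}{620} \approx 0.0016129$)
$- H = \left(-1\right) \frac{1}{620} = - \frac{1}{620}$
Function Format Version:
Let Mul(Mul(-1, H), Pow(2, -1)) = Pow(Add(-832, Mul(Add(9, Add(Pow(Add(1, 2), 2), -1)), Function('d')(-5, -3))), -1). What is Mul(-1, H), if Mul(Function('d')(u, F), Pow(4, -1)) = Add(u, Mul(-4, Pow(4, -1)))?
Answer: Rational(-1, 620) ≈ -0.0016129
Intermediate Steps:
Function('d')(u, F) = Add(-4, Mul(4, u)) (Function('d')(u, F) = Mul(4, Add(u, Mul(-4, Pow(4, -1)))) = Mul(4, Add(u, Mul(-4, Rational(1, 4)))) = Mul(4, Add(u, -1)) = Mul(4, Add(-1, u)) = Add(-4, Mul(4, u)))
H = Rational(1, 620) (H = Mul(-2, Pow(Add(-832, Mul(Add(9, Add(Pow(Add(1, 2), 2), -1)), Add(-4, Mul(4, -5)))), -1)) = Mul(-2, Pow(Add(-832, Mul(Add(9, Add(Pow(3, 2), -1)), Add(-4, -20))), -1)) = Mul(-2, Pow(Add(-832, Mul(Add(9, Add(9, -1)), -24)), -1)) = Mul(-2, Pow(Add(-832, Mul(Add(9, 8), -24)), -1)) = Mul(-2, Pow(Add(-832, Mul(17, -24)), -1)) = Mul(-2, Pow(Add(-832, -408), -1)) = Mul(-2, Pow(-1240, -1)) = Mul(-2, Rational(-1, 1240)) = Rational(1, 620) ≈ 0.0016129)
Mul(-1, H) = Mul(-1, Rational(1, 620)) = Rational(-1, 620)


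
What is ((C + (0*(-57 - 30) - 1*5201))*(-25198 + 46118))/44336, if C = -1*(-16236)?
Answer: 28856525/5542 ≈ 5206.9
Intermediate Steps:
C = 16236
((C + (0*(-57 - 30) - 1*5201))*(-25198 + 46118))/44336 = ((16236 + (0*(-57 - 30) - 1*5201))*(-25198 + 46118))/44336 = ((16236 + (0*(-87) - 5201))*20920)*(1/44336) = ((16236 + (0 - 5201))*20920)*(1/44336) = ((16236 - 5201)*20920)*(1/44336) = (11035*20920)*(1/44336) = 230852200*(1/44336) = 28856525/5542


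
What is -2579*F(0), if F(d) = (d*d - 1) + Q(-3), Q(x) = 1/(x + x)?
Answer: 18053/6 ≈ 3008.8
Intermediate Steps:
Q(x) = 1/(2*x)
F(d) = -7/6 + d² (F(d) = (d*d - 1) + (½)/(-3) = (d² - 1) + (½)*(-⅓) = (-1 + d²) - ⅙ = -7/6 + d²)
-2579*F(0) = -2579*(-7/6 + 0²) = -2579*(-7/6 + 0) = -2579*(-7/6) = 18053/6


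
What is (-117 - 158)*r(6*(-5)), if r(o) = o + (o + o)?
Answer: 24750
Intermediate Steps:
r(o) = 3*o (r(o) = o + 2*o = 3*o)
(-117 - 158)*r(6*(-5)) = (-117 - 158)*(3*(6*(-5))) = -825*(-30) = -275*(-90) = 24750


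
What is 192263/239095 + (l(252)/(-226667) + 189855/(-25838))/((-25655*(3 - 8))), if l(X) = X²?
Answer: 4126527714071125141/5132059273615558550 ≈ 0.80407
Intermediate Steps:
192263/239095 + (l(252)/(-226667) + 189855/(-25838))/((-25655*(3 - 8))) = 192263/239095 + (252²/(-226667) + 189855/(-25838))/((-25655*(3 - 8))) = 192263*(1/239095) + (63504*(-1/226667) + 189855*(-1/25838))/((-25655*(-5))) = 192263/239095 + (-9072/32381 - 189855/25838)/128275 = 192263/239095 - 6382097091/836660278*1/128275 = 192263/239095 - 6382097091/107322597160450 = 4126527714071125141/5132059273615558550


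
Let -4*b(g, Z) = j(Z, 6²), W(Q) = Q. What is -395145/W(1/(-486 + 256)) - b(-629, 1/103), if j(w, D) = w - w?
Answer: 90883350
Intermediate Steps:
j(w, D) = 0
b(g, Z) = 0 (b(g, Z) = -¼*0 = 0)
-395145/W(1/(-486 + 256)) - b(-629, 1/103) = -395145/(1/(-486 + 256)) - 1*0 = -395145/(1/(-230)) + 0 = -395145/(-1/230) + 0 = -395145*(-230) + 0 = 90883350 + 0 = 90883350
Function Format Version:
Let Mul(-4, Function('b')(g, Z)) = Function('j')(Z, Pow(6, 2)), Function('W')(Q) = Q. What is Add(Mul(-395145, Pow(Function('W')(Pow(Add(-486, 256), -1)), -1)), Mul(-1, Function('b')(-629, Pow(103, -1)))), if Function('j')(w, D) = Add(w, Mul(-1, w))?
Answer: 90883350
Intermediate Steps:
Function('j')(w, D) = 0
Function('b')(g, Z) = 0 (Function('b')(g, Z) = Mul(Rational(-1, 4), 0) = 0)
Add(Mul(-395145, Pow(Function('W')(Pow(Add(-486, 256), -1)), -1)), Mul(-1, Function('b')(-629, Pow(103, -1)))) = Add(Mul(-395145, Pow(Pow(Add(-486, 256), -1), -1)), Mul(-1, 0)) = Add(Mul(-395145, Pow(Pow(-230, -1), -1)), 0) = Add(Mul(-395145, Pow(Rational(-1, 230), -1)), 0) = Add(Mul(-395145, -230), 0) = Add(90883350, 0) = 90883350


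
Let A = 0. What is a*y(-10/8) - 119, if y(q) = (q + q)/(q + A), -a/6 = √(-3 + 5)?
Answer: -119 - 12*√2 ≈ -135.97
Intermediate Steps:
a = -6*√2 (a = -6*√(-3 + 5) = -6*√2 ≈ -8.4853)
y(q) = 2 (y(q) = (q + q)/(q + 0) = (2*q)/q = 2)
a*y(-10/8) - 119 = -6*√2*2 - 119 = -12*√2 - 119 = -119 - 12*√2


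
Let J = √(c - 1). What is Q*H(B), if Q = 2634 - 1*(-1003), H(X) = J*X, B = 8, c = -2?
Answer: 29096*I*√3 ≈ 50396.0*I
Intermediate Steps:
J = I*√3 (J = √(-2 - 1) = √(-3) = I*√3 ≈ 1.732*I)
H(X) = I*X*√3 (H(X) = (I*√3)*X = I*X*√3)
Q = 3637 (Q = 2634 + 1003 = 3637)
Q*H(B) = 3637*(I*8*√3) = 3637*(8*I*√3) = 29096*I*√3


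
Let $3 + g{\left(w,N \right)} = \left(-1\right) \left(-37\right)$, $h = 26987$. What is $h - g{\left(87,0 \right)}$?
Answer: $26953$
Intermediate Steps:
$g{\left(w,N \right)} = 34$ ($g{\left(w,N \right)} = -3 - -37 = -3 + 37 = 34$)
$h - g{\left(87,0 \right)} = 26987 - 34 = 26953$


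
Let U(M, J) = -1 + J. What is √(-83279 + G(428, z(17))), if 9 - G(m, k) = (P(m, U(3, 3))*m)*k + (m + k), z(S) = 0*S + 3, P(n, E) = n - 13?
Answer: I*√616561 ≈ 785.21*I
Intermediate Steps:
P(n, E) = -13 + n
z(S) = 3 (z(S) = 0 + 3 = 3)
G(m, k) = 9 - k - m - k*m*(-13 + m) (G(m, k) = 9 - (((-13 + m)*m)*k + (m + k)) = 9 - ((m*(-13 + m))*k + (k + m)) = 9 - (k*m*(-13 + m) + (k + m)) = 9 - (k + m + k*m*(-13 + m)) = 9 + (-k - m - k*m*(-13 + m)) = 9 - k - m - k*m*(-13 + m))
√(-83279 + G(428, z(17))) = √(-83279 + (9 - 1*3 - 1*428 - 1*3*428*(-13 + 428))) = √(-83279 + (9 - 3 - 428 - 1*3*428*415)) = √(-83279 + (9 - 3 - 428 - 532860)) = √(-83279 - 533282) = √(-616561) = I*√616561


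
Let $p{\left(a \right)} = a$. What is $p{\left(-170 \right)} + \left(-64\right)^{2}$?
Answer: $3926$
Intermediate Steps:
$p{\left(-170 \right)} + \left(-64\right)^{2} = -170 + \left(-64\right)^{2} = -170 + 4096 = 3926$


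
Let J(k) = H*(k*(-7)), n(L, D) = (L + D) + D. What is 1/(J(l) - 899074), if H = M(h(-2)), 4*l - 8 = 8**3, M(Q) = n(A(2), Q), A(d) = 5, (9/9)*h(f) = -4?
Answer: -1/896344 ≈ -1.1156e-6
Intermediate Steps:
h(f) = -4
n(L, D) = L + 2*D (n(L, D) = (D + L) + D = L + 2*D)
M(Q) = 5 + 2*Q
l = 130 (l = 2 + (1/4)*8**3 = 2 + (1/4)*512 = 2 + 128 = 130)
H = -3 (H = 5 + 2*(-4) = 5 - 8 = -3)
J(k) = 21*k (J(k) = -3*k*(-7) = -(-21)*k = 21*k)
1/(J(l) - 899074) = 1/(21*130 - 899074) = 1/(2730 - 899074) = 1/(-896344) = -1/896344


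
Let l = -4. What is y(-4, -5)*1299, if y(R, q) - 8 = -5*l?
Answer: 36372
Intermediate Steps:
y(R, q) = 28 (y(R, q) = 8 - 5*(-4) = 8 + 20 = 28)
y(-4, -5)*1299 = 28*1299 = 36372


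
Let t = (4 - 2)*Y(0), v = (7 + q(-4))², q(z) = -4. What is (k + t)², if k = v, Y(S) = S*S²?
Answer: 81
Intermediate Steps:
Y(S) = S³
v = 9 (v = (7 - 4)² = 3² = 9)
k = 9
t = 0 (t = (4 - 2)*0³ = 2*0 = 0)
(k + t)² = (9 + 0)² = 9² = 81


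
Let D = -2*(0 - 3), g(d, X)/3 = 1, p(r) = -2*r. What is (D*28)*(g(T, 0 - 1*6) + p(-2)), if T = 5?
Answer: 1176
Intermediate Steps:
g(d, X) = 3 (g(d, X) = 3*1 = 3)
D = 6 (D = -2*(-3) = 6)
(D*28)*(g(T, 0 - 1*6) + p(-2)) = (6*28)*(3 - 2*(-2)) = 168*(3 + 4) = 168*7 = 1176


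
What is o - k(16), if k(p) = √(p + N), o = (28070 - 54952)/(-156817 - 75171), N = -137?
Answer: 13441/115994 - 11*I ≈ 0.11588 - 11.0*I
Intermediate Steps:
o = 13441/115994 (o = -26882/(-231988) = -26882*(-1/231988) = 13441/115994 ≈ 0.11588)
k(p) = √(-137 + p) (k(p) = √(p - 137) = √(-137 + p))
o - k(16) = 13441/115994 - √(-137 + 16) = 13441/115994 - √(-121) = 13441/115994 - 11*I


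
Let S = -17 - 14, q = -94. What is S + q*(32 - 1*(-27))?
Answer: -5577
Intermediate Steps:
S = -31
S + q*(32 - 1*(-27)) = -31 - 94*(32 - 1*(-27)) = -31 - 94*(32 + 27) = -31 - 94*59 = -31 - 5546 = -5577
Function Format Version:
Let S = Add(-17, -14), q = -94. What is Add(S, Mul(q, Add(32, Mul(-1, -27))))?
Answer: -5577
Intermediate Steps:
S = -31
Add(S, Mul(q, Add(32, Mul(-1, -27)))) = Add(-31, Mul(-94, Add(32, Mul(-1, -27)))) = Add(-31, Mul(-94, Add(32, 27))) = Add(-31, Mul(-94, 59)) = Add(-31, -5546) = -5577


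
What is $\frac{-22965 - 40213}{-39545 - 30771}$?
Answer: $\frac{31589}{35158} \approx 0.89849$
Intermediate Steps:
$\frac{-22965 - 40213}{-39545 - 30771} = - \frac{63178}{-70316} = \left(-63178\right) \left(- \frac{1}{70316}\right) = \frac{31589}{35158}$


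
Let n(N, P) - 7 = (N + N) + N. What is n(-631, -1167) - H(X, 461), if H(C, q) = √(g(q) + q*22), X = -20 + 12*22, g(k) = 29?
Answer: -1886 - √10171 ≈ -1986.9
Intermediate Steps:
X = 244 (X = -20 + 264 = 244)
n(N, P) = 7 + 3*N (n(N, P) = 7 + ((N + N) + N) = 7 + (2*N + N) = 7 + 3*N)
H(C, q) = √(29 + 22*q) (H(C, q) = √(29 + q*22) = √(29 + 22*q))
n(-631, -1167) - H(X, 461) = (7 + 3*(-631)) - √(29 + 22*461) = (7 - 1893) - √(29 + 10142) = -1886 - √10171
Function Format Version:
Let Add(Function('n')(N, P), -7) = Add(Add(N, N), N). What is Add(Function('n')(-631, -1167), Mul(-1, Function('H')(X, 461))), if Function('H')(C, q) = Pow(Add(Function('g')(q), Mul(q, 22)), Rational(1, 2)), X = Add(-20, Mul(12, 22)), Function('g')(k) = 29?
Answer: Add(-1886, Mul(-1, Pow(10171, Rational(1, 2)))) ≈ -1986.9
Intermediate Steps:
X = 244 (X = Add(-20, 264) = 244)
Function('n')(N, P) = Add(7, Mul(3, N)) (Function('n')(N, P) = Add(7, Add(Add(N, N), N)) = Add(7, Add(Mul(2, N), N)) = Add(7, Mul(3, N)))
Function('H')(C, q) = Pow(Add(29, Mul(22, q)), Rational(1, 2)) (Function('H')(C, q) = Pow(Add(29, Mul(q, 22)), Rational(1, 2)) = Pow(Add(29, Mul(22, q)), Rational(1, 2)))
Add(Function('n')(-631, -1167), Mul(-1, Function('H')(X, 461))) = Add(Add(7, Mul(3, -631)), Mul(-1, Pow(Add(29, Mul(22, 461)), Rational(1, 2)))) = Add(Add(7, -1893), Mul(-1, Pow(Add(29, 10142), Rational(1, 2)))) = Add(-1886, Mul(-1, Pow(10171, Rational(1, 2))))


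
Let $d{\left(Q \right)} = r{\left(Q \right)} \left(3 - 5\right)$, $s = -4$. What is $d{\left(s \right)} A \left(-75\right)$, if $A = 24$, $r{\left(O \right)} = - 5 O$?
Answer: $72000$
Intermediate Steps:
$d{\left(Q \right)} = 10 Q$ ($d{\left(Q \right)} = - 5 Q \left(3 - 5\right) = - 5 Q \left(-2\right) = 10 Q$)
$d{\left(s \right)} A \left(-75\right) = 10 \left(-4\right) 24 \left(-75\right) = \left(-40\right) 24 \left(-75\right) = \left(-960\right) \left(-75\right) = 72000$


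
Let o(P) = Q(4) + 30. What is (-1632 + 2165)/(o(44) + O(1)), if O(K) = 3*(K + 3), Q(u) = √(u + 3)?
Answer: 3198/251 - 533*√7/1757 ≈ 11.938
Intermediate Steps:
Q(u) = √(3 + u)
O(K) = 9 + 3*K (O(K) = 3*(3 + K) = 9 + 3*K)
o(P) = 30 + √7 (o(P) = √(3 + 4) + 30 = √7 + 30 = 30 + √7)
(-1632 + 2165)/(o(44) + O(1)) = (-1632 + 2165)/((30 + √7) + (9 + 3*1)) = 533/((30 + √7) + (9 + 3)) = 533/((30 + √7) + 12) = 533/(42 + √7)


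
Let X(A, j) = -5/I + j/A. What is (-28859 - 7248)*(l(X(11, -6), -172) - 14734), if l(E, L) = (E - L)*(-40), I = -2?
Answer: 8615635698/11 ≈ 7.8324e+8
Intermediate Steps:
X(A, j) = 5/2 + j/A (X(A, j) = -5/(-2) + j/A = -5*(-½) + j/A = 5/2 + j/A)
l(E, L) = -40*E + 40*L
(-28859 - 7248)*(l(X(11, -6), -172) - 14734) = (-28859 - 7248)*((-40*(5/2 - 6/11) + 40*(-172)) - 14734) = -36107*((-40*(5/2 - 6*1/11) - 6880) - 14734) = -36107*((-40*(5/2 - 6/11) - 6880) - 14734) = -36107*((-40*43/22 - 6880) - 14734) = -36107*((-860/11 - 6880) - 14734) = -36107*(-76540/11 - 14734) = -36107*(-238614/11) = 8615635698/11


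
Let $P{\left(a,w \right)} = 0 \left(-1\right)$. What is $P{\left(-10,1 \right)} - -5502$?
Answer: $5502$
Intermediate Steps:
$P{\left(a,w \right)} = 0$
$P{\left(-10,1 \right)} - -5502 = 0 - -5502 = 0 + 5502 = 5502$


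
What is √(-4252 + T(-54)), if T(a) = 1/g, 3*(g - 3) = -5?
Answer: I*√17005/2 ≈ 65.202*I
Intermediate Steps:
g = 4/3 (g = 3 + (⅓)*(-5) = 3 - 5/3 = 4/3 ≈ 1.3333)
T(a) = ¾ (T(a) = 1/(4/3) = ¾)
√(-4252 + T(-54)) = √(-4252 + ¾) = √(-17005/4) = I*√17005/2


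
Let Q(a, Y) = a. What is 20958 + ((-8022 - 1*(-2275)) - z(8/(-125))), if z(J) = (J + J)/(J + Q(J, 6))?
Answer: 15210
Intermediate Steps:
z(J) = 1 (z(J) = (J + J)/(J + J) = (2*J)/((2*J)) = (2*J)*(1/(2*J)) = 1)
20958 + ((-8022 - 1*(-2275)) - z(8/(-125))) = 20958 + ((-8022 - 1*(-2275)) - 1*1) = 20958 + ((-8022 + 2275) - 1) = 20958 + (-5747 - 1) = 20958 - 5748 = 15210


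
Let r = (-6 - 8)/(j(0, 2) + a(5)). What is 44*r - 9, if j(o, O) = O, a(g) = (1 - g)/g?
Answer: -1567/3 ≈ -522.33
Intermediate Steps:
a(g) = (1 - g)/g
r = -35/3 (r = (-6 - 8)/(2 + (1 - 1*5)/5) = -14/(2 + (1 - 5)/5) = -14/(2 + (1/5)*(-4)) = -14/(2 - 4/5) = -14/6/5 = -14*5/6 = -35/3 ≈ -11.667)
44*r - 9 = 44*(-35/3) - 9 = -1540/3 - 9 = -1567/3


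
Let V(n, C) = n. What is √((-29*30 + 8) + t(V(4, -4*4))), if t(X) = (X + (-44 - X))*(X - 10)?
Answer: I*√598 ≈ 24.454*I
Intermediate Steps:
t(X) = 440 - 44*X (t(X) = -44*(-10 + X) = 440 - 44*X)
√((-29*30 + 8) + t(V(4, -4*4))) = √((-29*30 + 8) + (440 - 44*4)) = √((-870 + 8) + (440 - 176)) = √(-862 + 264) = √(-598) = I*√598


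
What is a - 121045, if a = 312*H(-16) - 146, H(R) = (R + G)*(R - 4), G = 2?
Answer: -33831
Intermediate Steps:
H(R) = (-4 + R)*(2 + R) (H(R) = (R + 2)*(R - 4) = (2 + R)*(-4 + R) = (-4 + R)*(2 + R))
a = 87214 (a = 312*(-8 + (-16)² - 2*(-16)) - 146 = 312*(-8 + 256 + 32) - 146 = 312*280 - 146 = 87360 - 146 = 87214)
a - 121045 = 87214 - 121045 = -33831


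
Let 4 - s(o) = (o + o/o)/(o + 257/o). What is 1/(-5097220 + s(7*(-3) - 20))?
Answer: -969/4939203124 ≈ -1.9619e-7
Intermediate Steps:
s(o) = 4 - (1 + o)/(o + 257/o) (s(o) = 4 - (o + o/o)/(o + 257/o) = 4 - (o + 1)/(o + 257/o) = 4 - (1 + o)/(o + 257/o))
1/(-5097220 + s(7*(-3) - 20)) = 1/(-5097220 + (1028 - (7*(-3) - 20) + 3*(7*(-3) - 20)**2)/(257 + (7*(-3) - 20)**2)) = 1/(-5097220 + (1028 - (-21 - 20) + 3*(-21 - 20)**2)/(257 + (-21 - 20)**2)) = 1/(-5097220 + (1028 - 1*(-41) + 3*(-41)**2)/(257 + (-41)**2)) = 1/(-5097220 + (1028 + 41 + 3*1681)/(257 + 1681)) = 1/(-5097220 + (1028 + 41 + 5043)/1938) = 1/(-5097220 + (1/1938)*6112) = 1/(-5097220 + 3056/969) = 1/(-4939203124/969) = -969/4939203124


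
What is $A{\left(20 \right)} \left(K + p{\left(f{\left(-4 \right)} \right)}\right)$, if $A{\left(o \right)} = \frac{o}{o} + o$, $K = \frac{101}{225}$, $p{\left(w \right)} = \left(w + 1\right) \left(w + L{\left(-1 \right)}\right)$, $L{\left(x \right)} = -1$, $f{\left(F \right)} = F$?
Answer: $\frac{24332}{75} \approx 324.43$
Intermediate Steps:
$p{\left(w \right)} = \left(1 + w\right) \left(-1 + w\right)$ ($p{\left(w \right)} = \left(w + 1\right) \left(w - 1\right) = \left(1 + w\right) \left(-1 + w\right)$)
$K = \frac{101}{225}$ ($K = 101 \cdot \frac{1}{225} = \frac{101}{225} \approx 0.44889$)
$A{\left(o \right)} = 1 + o$
$A{\left(20 \right)} \left(K + p{\left(f{\left(-4 \right)} \right)}\right) = \left(1 + 20\right) \left(\frac{101}{225} - \left(1 - \left(-4\right)^{2}\right)\right) = 21 \left(\frac{101}{225} + \left(-1 + 16\right)\right) = 21 \left(\frac{101}{225} + 15\right) = 21 \cdot \frac{3476}{225} = \frac{24332}{75}$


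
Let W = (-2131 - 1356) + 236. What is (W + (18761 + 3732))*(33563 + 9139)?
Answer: 821671884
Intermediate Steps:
W = -3251 (W = -3487 + 236 = -3251)
(W + (18761 + 3732))*(33563 + 9139) = (-3251 + (18761 + 3732))*(33563 + 9139) = (-3251 + 22493)*42702 = 19242*42702 = 821671884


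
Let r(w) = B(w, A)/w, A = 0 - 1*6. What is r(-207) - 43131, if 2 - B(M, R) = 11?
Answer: -992012/23 ≈ -43131.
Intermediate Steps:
A = -6 (A = 0 - 6 = -6)
B(M, R) = -9 (B(M, R) = 2 - 1*11 = 2 - 11 = -9)
r(w) = -9/w
r(-207) - 43131 = -9/(-207) - 43131 = -9*(-1/207) - 43131 = 1/23 - 43131 = -992012/23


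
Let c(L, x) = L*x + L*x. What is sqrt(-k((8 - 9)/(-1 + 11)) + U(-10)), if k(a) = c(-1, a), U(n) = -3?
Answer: 4*I*sqrt(5)/5 ≈ 1.7889*I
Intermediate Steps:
c(L, x) = 2*L*x
k(a) = -2*a (k(a) = 2*(-1)*a = -2*a)
sqrt(-k((8 - 9)/(-1 + 11)) + U(-10)) = sqrt(-(-2)*(8 - 9)/(-1 + 11) - 3) = sqrt(-(-2)*(-1/10) - 3) = sqrt(-(-2)*(-1*1/10) - 3) = sqrt(-(-2)*(-1)/10 - 3) = sqrt(-1*1/5 - 3) = sqrt(-1/5 - 3) = sqrt(-16/5) = 4*I*sqrt(5)/5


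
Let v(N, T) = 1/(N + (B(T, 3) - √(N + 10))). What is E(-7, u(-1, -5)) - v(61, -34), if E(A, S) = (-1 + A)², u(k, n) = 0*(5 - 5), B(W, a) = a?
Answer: 257536/4025 - √71/4025 ≈ 63.982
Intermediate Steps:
v(N, T) = 1/(3 + N - √(10 + N)) (v(N, T) = 1/(N + (3 - √(N + 10))) = 1/(N + (3 - √(10 + N))) = 1/(3 + N - √(10 + N)))
u(k, n) = 0 (u(k, n) = 0*0 = 0)
E(-7, u(-1, -5)) - v(61, -34) = (-1 - 7)² - 1/(3 + 61 - √(10 + 61)) = (-8)² - 1/(3 + 61 - √71) = 64 - 1/(64 - √71)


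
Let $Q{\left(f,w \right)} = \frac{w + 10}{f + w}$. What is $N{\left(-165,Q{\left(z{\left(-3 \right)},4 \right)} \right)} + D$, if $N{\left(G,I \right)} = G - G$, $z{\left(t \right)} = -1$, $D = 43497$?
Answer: $43497$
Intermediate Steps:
$Q{\left(f,w \right)} = \frac{10 + w}{f + w}$
$N{\left(G,I \right)} = 0$
$N{\left(-165,Q{\left(z{\left(-3 \right)},4 \right)} \right)} + D = 0 + 43497 = 43497$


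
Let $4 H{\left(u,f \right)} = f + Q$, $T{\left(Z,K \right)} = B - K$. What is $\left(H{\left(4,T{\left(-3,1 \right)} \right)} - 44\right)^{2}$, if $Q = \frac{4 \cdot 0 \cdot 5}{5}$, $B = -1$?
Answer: $\frac{7921}{4} \approx 1980.3$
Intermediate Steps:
$T{\left(Z,K \right)} = -1 - K$
$Q = 0$ ($Q = 0 \cdot 5 \cdot \frac{1}{5} = 0 \cdot \frac{1}{5} = 0$)
$H{\left(u,f \right)} = \frac{f}{4}$ ($H{\left(u,f \right)} = \frac{f + 0}{4} = \frac{f}{4}$)
$\left(H{\left(4,T{\left(-3,1 \right)} \right)} - 44\right)^{2} = \left(\frac{-1 - 1}{4} - 44\right)^{2} = \left(\frac{1}{4} \left(-2\right) - 44\right)^{2} = \left(- \frac{1}{2} - 44\right)^{2} = \left(- \frac{89}{2}\right)^{2} = \frac{7921}{4}$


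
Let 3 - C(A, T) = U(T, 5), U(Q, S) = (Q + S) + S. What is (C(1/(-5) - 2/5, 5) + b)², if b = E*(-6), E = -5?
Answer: 324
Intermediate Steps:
U(Q, S) = Q + 2*S
C(A, T) = -7 - T (C(A, T) = 3 - (T + 2*5) = 3 - (T + 10) = 3 - (10 + T) = 3 + (-10 - T) = -7 - T)
b = 30 (b = -5*(-6) = 30)
(C(1/(-5) - 2/5, 5) + b)² = ((-7 - 1*5) + 30)² = ((-7 - 5) + 30)² = (-12 + 30)² = 18² = 324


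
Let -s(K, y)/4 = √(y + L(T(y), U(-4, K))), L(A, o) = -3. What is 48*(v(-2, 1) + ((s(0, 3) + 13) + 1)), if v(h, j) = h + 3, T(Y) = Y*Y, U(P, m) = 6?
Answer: 720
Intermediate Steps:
T(Y) = Y²
v(h, j) = 3 + h
s(K, y) = -4*√(-3 + y) (s(K, y) = -4*√(y - 3) = -4*√(-3 + y))
48*(v(-2, 1) + ((s(0, 3) + 13) + 1)) = 48*((3 - 2) + ((-4*√(-3 + 3) + 13) + 1)) = 48*(1 + ((-4*√0 + 13) + 1)) = 48*(1 + ((-4*0 + 13) + 1)) = 48*(1 + ((0 + 13) + 1)) = 48*(1 + (13 + 1)) = 48*(1 + 14) = 48*15 = 720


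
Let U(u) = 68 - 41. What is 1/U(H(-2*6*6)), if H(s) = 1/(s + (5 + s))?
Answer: 1/27 ≈ 0.037037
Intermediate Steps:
H(s) = 1/(5 + 2*s)
U(u) = 27
1/U(H(-2*6*6)) = 1/27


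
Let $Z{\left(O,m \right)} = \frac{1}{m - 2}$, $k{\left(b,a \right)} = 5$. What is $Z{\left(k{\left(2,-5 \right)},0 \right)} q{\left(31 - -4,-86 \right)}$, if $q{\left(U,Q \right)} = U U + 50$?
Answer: $- \frac{1275}{2} \approx -637.5$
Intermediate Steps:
$Z{\left(O,m \right)} = \frac{1}{-2 + m}$
$q{\left(U,Q \right)} = 50 + U^{2}$ ($q{\left(U,Q \right)} = U^{2} + 50 = 50 + U^{2}$)
$Z{\left(k{\left(2,-5 \right)},0 \right)} q{\left(31 - -4,-86 \right)} = \frac{50 + \left(31 - -4\right)^{2}}{-2 + 0} = \frac{50 + \left(31 + 4\right)^{2}}{-2} = - \frac{50 + 35^{2}}{2} = - \frac{50 + 1225}{2} = \left(- \frac{1}{2}\right) 1275 = - \frac{1275}{2}$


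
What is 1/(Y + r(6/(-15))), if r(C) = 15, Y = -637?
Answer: -1/622 ≈ -0.0016077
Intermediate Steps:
1/(Y + r(6/(-15))) = 1/(-637 + 15) = 1/(-622) = -1/622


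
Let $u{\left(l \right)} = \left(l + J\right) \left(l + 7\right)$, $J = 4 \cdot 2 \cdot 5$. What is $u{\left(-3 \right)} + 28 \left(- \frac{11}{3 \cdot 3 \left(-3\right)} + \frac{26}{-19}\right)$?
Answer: $\frac{62120}{513} \approx 121.09$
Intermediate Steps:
$J = 40$ ($J = 8 \cdot 5 = 40$)
$u{\left(l \right)} = \left(7 + l\right) \left(40 + l\right)$ ($u{\left(l \right)} = \left(l + 40\right) \left(l + 7\right) = \left(40 + l\right) \left(7 + l\right) = \left(7 + l\right) \left(40 + l\right)$)
$u{\left(-3 \right)} + 28 \left(- \frac{11}{3 \cdot 3 \left(-3\right)} + \frac{26}{-19}\right) = \left(280 + \left(-3\right)^{2} + 47 \left(-3\right)\right) + 28 \left(- \frac{11}{3 \cdot 3 \left(-3\right)} + \frac{26}{-19}\right) = \left(280 + 9 - 141\right) + 28 \left(- \frac{11}{9 \left(-3\right)} + 26 \left(- \frac{1}{19}\right)\right) = 148 + 28 \left(- \frac{11}{-27} - \frac{26}{19}\right) = 148 + 28 \left(\left(-11\right) \left(- \frac{1}{27}\right) - \frac{26}{19}\right) = 148 + 28 \left(\frac{11}{27} - \frac{26}{19}\right) = 148 + 28 \left(- \frac{493}{513}\right) = 148 - \frac{13804}{513} = \frac{62120}{513}$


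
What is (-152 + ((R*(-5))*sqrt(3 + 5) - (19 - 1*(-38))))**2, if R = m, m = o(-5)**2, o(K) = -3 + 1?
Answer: 46881 + 16720*sqrt(2) ≈ 70527.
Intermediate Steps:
o(K) = -2
m = 4 (m = (-2)**2 = 4)
R = 4
(-152 + ((R*(-5))*sqrt(3 + 5) - (19 - 1*(-38))))**2 = (-152 + ((4*(-5))*sqrt(3 + 5) - (19 - 1*(-38))))**2 = (-152 + (-40*sqrt(2) - (19 + 38)))**2 = (-152 + (-40*sqrt(2) - 1*57))**2 = (-152 + (-40*sqrt(2) - 57))**2 = (-152 + (-57 - 40*sqrt(2)))**2 = (-209 - 40*sqrt(2))**2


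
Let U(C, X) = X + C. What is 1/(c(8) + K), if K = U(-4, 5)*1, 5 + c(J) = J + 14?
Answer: 1/18 ≈ 0.055556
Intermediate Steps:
U(C, X) = C + X
c(J) = 9 + J (c(J) = -5 + (J + 14) = -5 + (14 + J) = 9 + J)
K = 1 (K = (-4 + 5)*1 = 1*1 = 1)
1/(c(8) + K) = 1/((9 + 8) + 1) = 1/(17 + 1) = 1/18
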